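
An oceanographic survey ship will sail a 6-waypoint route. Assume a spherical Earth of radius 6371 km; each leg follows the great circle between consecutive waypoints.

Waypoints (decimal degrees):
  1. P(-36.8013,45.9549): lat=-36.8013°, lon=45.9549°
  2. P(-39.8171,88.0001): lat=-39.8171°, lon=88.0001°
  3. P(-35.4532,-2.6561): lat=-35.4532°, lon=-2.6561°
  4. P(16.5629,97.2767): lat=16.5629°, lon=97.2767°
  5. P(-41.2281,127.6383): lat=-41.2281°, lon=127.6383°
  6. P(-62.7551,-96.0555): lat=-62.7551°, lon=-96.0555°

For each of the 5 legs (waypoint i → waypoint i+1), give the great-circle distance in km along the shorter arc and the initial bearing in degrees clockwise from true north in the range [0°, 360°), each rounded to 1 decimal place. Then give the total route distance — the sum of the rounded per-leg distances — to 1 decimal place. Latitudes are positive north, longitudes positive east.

Leg 1: dist=3650.1 km, bearing=108.4°
Leg 2: dist=7632.2 km, bearing=241.0°
Leg 3: dist=11948.9 km, bearing=81.8°
Leg 4: dist=7146.4 km, bearing=155.0°
Leg 5: dist=7817.7 km, bearing=160.4°
Total: 38195.3 km

Leg 1: φ1=-0.6423039, φ2=-0.6949395, Δφ=-0.0526356, Δλ=0.7338272 rad; a=sin²(Δφ/2)+cosφ1·cosφ2·sin²(Δλ/2)=0.0798410781; c=2·atan2(√a, √(1-a))=0.572927045; dist=6371·c=3650.118 ≈ 3650.1 km; running total=3650.1 km
Leg 1 bearing: y=sinΔλ·cosφ2=0.51440431, x=cosφ1·sinφ2-sinφ1·cosφ2·cosΔλ=-0.17103839; θ=atan2(y, x)=108.3919° ≈ 108.4°
Leg 2: φ1=-0.6949395, φ2=-0.6187751, Δφ=0.0761644, Δλ=-1.5822492 rad; a=sin²(Δφ/2)+cosφ1·cosφ2·sin²(Δλ/2)=0.3178724355; c=2·atan2(√a, √(1-a))=1.197963468; dist=6371·c=7632.225 ≈ 7632.2 km; running total=11282.3 km
Leg 2 bearing: y=sinΔλ·cosφ2=-0.81453615, x=cosφ1·sinφ2-sinφ1·cosφ2·cosΔλ=-0.45149647; θ=atan2(y, x)=-118.9996° <0 so +360° → 241.0004° ≈ 241.0°
Leg 3: φ1=-0.6187751, φ2=0.2890771, Δφ=0.9078522, Δλ=1.7441564 rad; a=sin²(Δφ/2)+cosφ1·cosφ2·sin²(Δλ/2)=0.6500154602; c=2·atan2(√a, √(1-a))=1.875521394; dist=6371·c=11948.947 ≈ 11948.9 km; running total=23231.2 km
Leg 3 bearing: y=sinΔλ·cosφ2=0.94414005, x=cosφ1·sinφ2-sinφ1·cosφ2·cosΔλ=0.13631221; θ=atan2(y, x)=81.7846° ≈ 81.8°
Leg 4: φ1=0.2890771, φ2=-0.7195661, Δφ=-1.0086432, Δλ=0.5299099 rad; a=sin²(Δφ/2)+cosφ1·cosφ2·sin²(Δλ/2)=0.2829291833; c=2·atan2(√a, √(1-a))=1.121711116; dist=6371·c=7146.422 ≈ 7146.4 km; running total=30377.6 km
Leg 4 bearing: y=sinΔλ·cosφ2=0.38014899, x=cosφ1·sinφ2-sinφ1·cosφ2·cosΔλ=-0.81670545; θ=atan2(y, x)=155.0396° ≈ 155.0°
Leg 5: φ1=-0.7195661, φ2=-1.0952831, Δφ=-0.3757170, Δλ=-3.9041933 rad; a=sin²(Δφ/2)+cosφ1·cosφ2·sin²(Δλ/2)=0.3315024630; c=2·atan2(√a, √(1-a))=1.227072875; dist=6371·c=7817.681 ≈ 7817.7 km; running total=38195.3 km
Leg 5 bearing: y=sinΔλ·cosφ2=0.31624655, x=cosφ1·sinφ2-sinφ1·cosφ2·cosΔλ=-0.88680462; θ=atan2(y, x)=160.3731° ≈ 160.4°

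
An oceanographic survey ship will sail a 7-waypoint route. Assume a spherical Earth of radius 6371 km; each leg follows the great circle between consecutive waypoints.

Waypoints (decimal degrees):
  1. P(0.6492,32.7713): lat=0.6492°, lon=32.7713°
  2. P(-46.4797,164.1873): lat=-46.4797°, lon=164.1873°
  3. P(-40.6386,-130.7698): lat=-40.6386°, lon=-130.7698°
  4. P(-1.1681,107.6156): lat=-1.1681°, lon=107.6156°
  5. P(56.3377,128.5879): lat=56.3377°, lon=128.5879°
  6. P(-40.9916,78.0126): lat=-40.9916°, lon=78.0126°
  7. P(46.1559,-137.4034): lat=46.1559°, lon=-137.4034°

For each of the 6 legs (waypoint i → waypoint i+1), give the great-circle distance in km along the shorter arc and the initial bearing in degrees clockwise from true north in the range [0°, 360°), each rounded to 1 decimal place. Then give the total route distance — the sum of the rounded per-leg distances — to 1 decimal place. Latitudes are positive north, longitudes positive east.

Leg 1: dist=13079.6 km, bearing=144.3°
Leg 2: dist=5131.9 km, bearing=107.5°
Leg 3: dist=12521.4 km, bearing=247.3°
Leg 4: dist=6668.0 km, bearing=13.2°
Leg 5: dist=11817.3 km, bearing=217.4°
Leg 6: dist=17129.9 km, bearing=66.6°
Total: 66348.1 km

Leg 1: φ1=0.0113307, φ2=-0.8112238, Δφ=-0.8225545, Δλ=2.2936419 rad; a=sin²(Δφ/2)+cosφ1·cosφ2·sin²(Δλ/2)=0.7318590031; c=2·atan2(√a, √(1-a))=2.052983416; dist=6371·c=13079.557 ≈ 13079.6 km; running total=13079.6 km
Leg 1 bearing: y=sinΔλ·cosφ2=0.51640795, x=cosφ1·sinφ2-sinφ1·cosφ2·cosΔλ=-0.71992253; θ=atan2(y, x)=144.3477° ≈ 144.3°
Leg 2: φ1=-0.8112238, φ2=-0.7092774, Δφ=0.1019464, Δλ=-5.1479725 rad; a=sin²(Δφ/2)+cosφ1·cosφ2·sin²(Δλ/2)=0.1536261495; c=2·atan2(√a, √(1-a))=0.805504204; dist=6371·c=5131.867 ≈ 5131.9 km; running total=18211.5 km
Leg 2 bearing: y=sinΔλ·cosφ2=0.68797592, x=cosφ1·sinφ2-sinφ1·cosφ2·cosΔλ=-0.21630939; θ=atan2(y, x)=107.4539° ≈ 107.5°
Leg 3: φ1=-0.7092774, φ2=-0.0203872, Δφ=0.6888902, Δλ=4.1606101 rad; a=sin²(Δφ/2)+cosφ1·cosφ2·sin²(Δλ/2)=0.6922113491; c=2·atan2(√a, √(1-a))=1.965378712; dist=6371·c=12521.428 ≈ 12521.4 km; running total=30732.9 km
Leg 3 bearing: y=sinΔλ·cosφ2=-0.85141641, x=cosφ1·sinφ2-sinφ1·cosφ2·cosΔλ=-0.35680426; θ=atan2(y, x)=-112.7372° <0 so +360° → 247.2628° ≈ 247.3°
Leg 4: φ1=-0.0203872, φ2=0.9832784, Δφ=1.0036655, Δλ=0.3660357 rad; a=sin²(Δφ/2)+cosφ1·cosφ2·sin²(Δλ/2)=0.2497491640; c=2·atan2(√a, √(1-a))=1.046618173; dist=6371·c=6668.004 ≈ 6668.0 km; running total=37400.9 km
Leg 4 bearing: y=sinΔλ·cosφ2=0.19839204, x=cosφ1·sinφ2-sinφ1·cosφ2·cosΔλ=0.84269726; θ=atan2(y, x)=13.2476° ≈ 13.2°
Leg 5: φ1=0.9832784, φ2=-0.7154384, Δφ=-1.6987167, Δλ=-0.8827055 rad; a=sin²(Δφ/2)+cosφ1·cosφ2·sin²(Δλ/2)=0.6401281476; c=2·atan2(√a, √(1-a))=1.854857420; dist=6371·c=11817.297 ≈ 11817.3 km; running total=49218.2 km
Leg 5 bearing: y=sinΔλ·cosφ2=-0.58305716, x=cosφ1·sinφ2-sinφ1·cosφ2·cosΔλ=-0.76256197; θ=atan2(y, x)=-142.5984° <0 so +360° → 217.4016° ≈ 217.4°
Leg 6: φ1=-0.7154384, φ2=0.8055724, Δφ=1.5210108, Δλ=-3.7597185 rad; a=sin²(Δφ/2)+cosφ1·cosφ2·sin²(Δλ/2)=0.9495975641; c=2·atan2(√a, √(1-a))=2.688722845; dist=6371·c=17129.853 ≈ 17129.9 km; running total=66348.1 km
Leg 6 bearing: y=sinΔλ·cosφ2=0.40142486, x=cosφ1·sinφ2-sinφ1·cosφ2·cosΔλ=0.17408677; θ=atan2(y, x)=66.5550° ≈ 66.6°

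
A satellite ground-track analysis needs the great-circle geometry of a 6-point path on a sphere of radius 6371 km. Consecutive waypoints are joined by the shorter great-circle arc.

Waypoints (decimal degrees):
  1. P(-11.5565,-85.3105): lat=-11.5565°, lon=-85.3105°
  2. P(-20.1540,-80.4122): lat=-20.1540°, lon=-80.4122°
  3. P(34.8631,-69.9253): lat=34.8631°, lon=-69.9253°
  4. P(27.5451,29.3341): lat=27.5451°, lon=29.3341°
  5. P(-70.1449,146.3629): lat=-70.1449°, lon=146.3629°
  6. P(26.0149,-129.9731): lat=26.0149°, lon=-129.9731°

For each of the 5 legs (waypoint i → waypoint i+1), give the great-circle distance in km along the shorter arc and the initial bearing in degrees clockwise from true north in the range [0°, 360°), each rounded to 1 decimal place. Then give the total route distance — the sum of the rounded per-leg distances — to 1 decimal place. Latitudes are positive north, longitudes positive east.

Leg 1: dist=1089.9 km, bearing=151.9°
Leg 2: dist=6217.1 km, bearing=10.4°
Leg 3: dist=9065.8 km, bearing=62.2°
Leg 4: dist=13885.6 km, bearing=158.4°
Leg 5: dist=12483.0 km, bearing=74.8°
Total: 42741.4 km

Leg 1: φ1=-0.2016990, φ2=-0.3517537, Δφ=-0.1500547, Δλ=0.0854915 rad; a=sin²(Δφ/2)+cosφ1·cosφ2·sin²(Δλ/2)=0.0072980689; c=2·atan2(√a, √(1-a))=0.171065978; dist=6371·c=1089.861 ≈ 1089.9 km; running total=1089.9 km
Leg 1 bearing: y=sinΔλ·cosφ2=0.08015909, x=cosφ1·sinφ2-sinφ1·cosφ2·cosΔλ=-0.15017906; θ=atan2(y, x)=151.9086° ≈ 151.9°
Leg 2: φ1=-0.3517537, φ2=0.6084759, Δφ=0.9602295, Δλ=0.1830309 rad; a=sin²(Δφ/2)+cosφ1·cosφ2·sin²(Δλ/2)=0.2197671980; c=2·atan2(√a, √(1-a))=0.975848431; dist=6371·c=6217.130 ≈ 6217.1 km; running total=7307.0 km
Leg 2 bearing: y=sinΔλ·cosφ2=0.14934346, x=cosφ1·sinφ2-sinφ1·cosφ2·cosΔλ=0.81460103; θ=atan2(y, x)=10.3889° ≈ 10.4°
Leg 3: φ1=0.6084759, φ2=0.4807527, Δφ=-0.1277232, Δλ=1.7324033 rad; a=sin²(Δφ/2)+cosφ1·cosφ2·sin²(Δλ/2)=0.4263586421; c=2·atan2(√a, √(1-a))=1.422975864; dist=6371·c=9065.779 ≈ 9065.8 km; running total=16372.8 km
Leg 3 bearing: y=sinΔλ·cosφ2=0.87509407, x=cosφ1·sinφ2-sinφ1·cosφ2·cosΔλ=0.46099693; θ=atan2(y, x)=62.2199° ≈ 62.2°
Leg 4: φ1=0.4807527, φ2=-1.2242595, Δφ=-1.7050121, Δλ=2.0425379 rad; a=sin²(Δφ/2)+cosφ1·cosφ2·sin²(Δλ/2)=0.7859036523; c=2·atan2(√a, √(1-a))=2.179503483; dist=6371·c=13885.617 ≈ 13885.6 km; running total=30258.4 km
Leg 4 bearing: y=sinΔλ·cosφ2=0.30254622, x=cosφ1·sinφ2-sinφ1·cosφ2·cosΔλ=-0.76256291; θ=atan2(y, x)=158.3593° ≈ 158.4°
Leg 5: φ1=-1.2242595, φ2=0.4540457, Δφ=1.6783051, Δλ=-4.8229730 rad; a=sin²(Δφ/2)+cosφ1·cosφ2·sin²(Δλ/2)=0.6894234971; c=2·atan2(√a, √(1-a))=1.959346431; dist=6371·c=12482.996 ≈ 12483.0 km; running total=42741.4 km
Leg 5 bearing: y=sinΔλ·cosφ2=0.89319071, x=cosφ1·sinφ2-sinφ1·cosφ2·cosΔλ=0.24225052; θ=atan2(y, x)=74.8253° ≈ 74.8°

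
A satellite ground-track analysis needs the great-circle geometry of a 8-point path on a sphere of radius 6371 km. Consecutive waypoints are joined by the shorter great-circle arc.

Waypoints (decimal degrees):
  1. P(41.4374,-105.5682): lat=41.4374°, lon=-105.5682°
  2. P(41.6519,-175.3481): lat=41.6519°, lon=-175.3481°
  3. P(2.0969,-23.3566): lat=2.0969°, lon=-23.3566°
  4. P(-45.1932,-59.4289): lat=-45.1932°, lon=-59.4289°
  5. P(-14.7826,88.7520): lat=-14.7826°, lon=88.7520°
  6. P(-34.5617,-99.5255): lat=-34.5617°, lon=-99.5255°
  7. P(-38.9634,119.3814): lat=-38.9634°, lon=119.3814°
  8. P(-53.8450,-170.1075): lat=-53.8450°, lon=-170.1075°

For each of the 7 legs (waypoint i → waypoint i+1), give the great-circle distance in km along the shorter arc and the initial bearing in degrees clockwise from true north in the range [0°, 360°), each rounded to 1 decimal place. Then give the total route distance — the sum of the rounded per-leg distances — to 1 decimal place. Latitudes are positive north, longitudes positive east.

Leg 1: φ1=0.7232191, φ2=0.7269628, Δφ=0.0037437, Δλ=-1.2178890 rad; a=sin²(Δφ/2)+cosφ1·cosφ2·sin²(Δλ/2)=0.1832793976; c=2·atan2(√a, √(1-a))=0.884803964; dist=6371·c=5637.086 ≈ 5637.1 km; running total=5637.1 km
Leg 1 bearing: y=sinΔλ·cosφ2=-0.70114804, x=cosφ1·sinφ2-sinφ1·cosφ2·cosΔλ=0.32732808; θ=atan2(y, x)=-64.9747° <0 so +360° → 295.0253° ≈ 295.0°
Leg 2: φ1=0.7269628, φ2=0.0365978, Δφ=-0.6903650, Δλ=2.6527521 rad; a=sin²(Δφ/2)+cosφ1·cosφ2·sin²(Δλ/2)=0.8174619316; c=2·atan2(√a, √(1-a))=2.258706293; dist=6371·c=14390.218 ≈ 14390.2 km; running total=20027.3 km
Leg 2 bearing: y=sinΔλ·cosφ2=0.46928809, x=cosφ1·sinφ2-sinφ1·cosφ2·cosΔλ=0.61371034; θ=atan2(y, x)=37.4042° ≈ 37.4°
Leg 3: φ1=0.0365978, φ2=-0.7887701, Δφ=-0.8253679, Δλ=-0.6295804 rad; a=sin²(Δφ/2)+cosφ1·cosφ2·sin²(Δλ/2)=0.2283676370; c=2·atan2(√a, √(1-a))=0.996475479; dist=6371·c=6348.545 ≈ 6348.5 km; running total=26375.8 km
Leg 3 bearing: y=sinΔλ·cosφ2=-0.41494219, x=cosφ1·sinφ2-sinφ1·cosφ2·cosΔλ=-0.72985369; θ=atan2(y, x)=-150.3806° <0 so +360° → 209.6194° ≈ 209.6°
Leg 4: φ1=-0.7887701, φ2=-0.2580050, Δφ=0.5307651, Δλ=2.5862446 rad; a=sin²(Δφ/2)+cosφ1·cosφ2·sin²(Δλ/2)=0.6989819790; c=2·atan2(√a, √(1-a))=1.980092743; dist=6371·c=12615.171 ≈ 12615.2 km; running total=38991.0 km
Leg 4 bearing: y=sinΔλ·cosφ2=0.50978796, x=cosφ1·sinφ2-sinφ1·cosφ2·cosΔλ=-0.76271943; θ=atan2(y, x)=146.2419° ≈ 146.2°
Leg 5: φ1=-0.2580050, φ2=-0.6032155, Δφ=-0.3452104, Δλ=-3.2860623 rad; a=sin²(Δφ/2)+cosφ1·cosφ2·sin²(Δλ/2)=0.8216084681; c=2·atan2(√a, √(1-a))=2.269488605; dist=6371·c=14458.912 ≈ 14458.9 km; running total=53449.9 km
Leg 5 bearing: y=sinΔλ·cosφ2=0.11855959, x=cosφ1·sinφ2-sinφ1·cosφ2·cosΔλ=-0.75644933; θ=atan2(y, x)=171.0924° ≈ 171.1°
Leg 6: φ1=-0.6032155, φ2=-0.6800396, Δφ=-0.0768242, Δλ=3.8206462 rad; a=sin²(Δφ/2)+cosφ1·cosφ2·sin²(Δλ/2)=0.5707754336; c=2·atan2(√a, √(1-a))=1.712824208; dist=6371·c=10912.403 ≈ 10912.4 km; running total=64362.3 km
Leg 6 bearing: y=sinΔλ·cosφ2=-0.48834417, x=cosφ1·sinφ2-sinφ1·cosφ2·cosΔλ=-0.86109426; θ=atan2(y, x)=-150.4415° <0 so +360° → 209.5585° ≈ 209.6°
Leg 7: φ1=-0.6800396, φ2=-0.9397725, Δφ=-0.2597329, Δλ=-5.0525345 rad; a=sin²(Δφ/2)+cosφ1·cosφ2·sin²(Δλ/2)=0.1696143754; c=2·atan2(√a, √(1-a))=0.848950503; dist=6371·c=5408.664 ≈ 5408.7 km; running total=69771.0 km
Leg 7 bearing: y=sinΔλ·cosφ2=0.55616995, x=cosφ1·sinφ2-sinφ1·cosφ2·cosΔλ=-0.50404003; θ=atan2(y, x)=132.1851° ≈ 132.2°

Leg 1: dist=5637.1 km, bearing=295.0°
Leg 2: dist=14390.2 km, bearing=37.4°
Leg 3: dist=6348.5 km, bearing=209.6°
Leg 4: dist=12615.2 km, bearing=146.2°
Leg 5: dist=14458.9 km, bearing=171.1°
Leg 6: dist=10912.4 km, bearing=209.6°
Leg 7: dist=5408.7 km, bearing=132.2°
Total: 69771.0 km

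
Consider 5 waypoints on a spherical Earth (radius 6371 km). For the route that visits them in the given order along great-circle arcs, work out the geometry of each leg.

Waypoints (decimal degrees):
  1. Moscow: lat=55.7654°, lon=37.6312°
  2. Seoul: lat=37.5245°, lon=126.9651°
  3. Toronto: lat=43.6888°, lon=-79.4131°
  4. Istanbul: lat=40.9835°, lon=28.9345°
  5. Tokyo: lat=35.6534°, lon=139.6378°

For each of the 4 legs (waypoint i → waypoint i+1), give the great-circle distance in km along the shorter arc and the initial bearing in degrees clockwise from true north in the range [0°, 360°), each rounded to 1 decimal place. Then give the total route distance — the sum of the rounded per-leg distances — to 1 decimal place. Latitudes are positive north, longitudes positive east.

Leg 1: dist=6607.1 km, bearing=67.1°
Leg 2: dist=10601.2 km, bearing=18.8°
Leg 3: dist=8191.6 km, bearing=48.3°
Leg 4: dist=8948.8 km, bearing=50.4°
Total: 34348.7 km

Leg 1: φ1=0.9732898, φ2=0.6549261, Δφ=-0.3183638, Δλ=1.5591707 rad; a=sin²(Δφ/2)+cosφ1·cosφ2·sin²(Δλ/2)=0.2456222693; c=2·atan2(√a, √(1-a))=1.037057761; dist=6371·c=6607.095 ≈ 6607.1 km; running total=6607.1 km
Leg 1 bearing: y=sinΔλ·cosφ2=0.79303936, x=cosφ1·sinφ2-sinφ1·cosφ2·cosΔλ=0.33504694; θ=atan2(y, x)=67.0967° ≈ 67.1°
Leg 2: φ1=0.6549261, φ2=0.7625134, Δφ=0.1075873, Δλ=-3.6019791 rad; a=sin²(Δφ/2)+cosφ1·cosφ2·sin²(Δλ/2)=0.5465227215; c=2·atan2(√a, √(1-a))=1.663976552; dist=6371·c=10601.195 ≈ 10601.2 km; running total=17208.3 km
Leg 2 bearing: y=sinΔλ·cosφ2=0.32127021, x=cosφ1·sinφ2-sinφ1·cosφ2·cosΔλ=0.94240543; θ=atan2(y, x)=18.8245° ≈ 18.8°
Leg 3: φ1=0.7625134, φ2=0.7152970, Δφ=-0.0472164, Δλ=1.8910224 rad; a=sin²(Δφ/2)+cosφ1·cosφ2·sin²(Δλ/2)=0.3594061965; c=2·atan2(√a, √(1-a))=1.285764903; dist=6371·c=8191.608 ≈ 8191.6 km; running total=25399.9 km
Leg 3 bearing: y=sinΔλ·cosφ2=0.71652268, x=cosφ1·sinφ2-sinφ1·cosφ2·cosΔλ=0.63837981; θ=atan2(y, x)=48.3008° ≈ 48.3°
Leg 4: φ1=0.7152970, φ2=0.6222692, Δφ=-0.0930278, Δλ=1.9321371 rad; a=sin²(Δφ/2)+cosφ1·cosφ2·sin²(Δλ/2)=0.4172883605; c=2·atan2(√a, √(1-a))=1.404609139; dist=6371·c=8948.765 ≈ 8948.8 km; running total=34348.7 km
Leg 4 bearing: y=sinΔλ·cosφ2=0.76008586, x=cosφ1·sinφ2-sinφ1·cosφ2·cosΔλ=0.62841437; θ=atan2(y, x)=50.4172° ≈ 50.4°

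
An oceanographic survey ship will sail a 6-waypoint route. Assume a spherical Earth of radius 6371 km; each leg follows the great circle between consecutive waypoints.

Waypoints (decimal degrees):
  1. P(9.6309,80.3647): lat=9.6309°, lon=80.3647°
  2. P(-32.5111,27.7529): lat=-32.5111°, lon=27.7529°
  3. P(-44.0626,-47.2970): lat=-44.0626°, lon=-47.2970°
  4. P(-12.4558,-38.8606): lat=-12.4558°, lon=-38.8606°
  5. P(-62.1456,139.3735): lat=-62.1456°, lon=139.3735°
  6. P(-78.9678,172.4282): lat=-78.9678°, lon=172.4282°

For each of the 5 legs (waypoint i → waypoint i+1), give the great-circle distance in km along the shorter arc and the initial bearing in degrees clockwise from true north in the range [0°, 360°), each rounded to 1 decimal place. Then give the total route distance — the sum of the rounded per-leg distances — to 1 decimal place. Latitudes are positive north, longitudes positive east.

Leg 1: dist=7281.7 km, bearing=227.4°
Leg 2: dist=6447.9 km, bearing=235.0°
Leg 3: dist=3605.8 km, bearing=15.5°
Leg 4: dist=11718.4 km, bearing=179.1°
Leg 5: dist=2166.5 km, bearing=161.8°
Total: 31220.3 km

Leg 1: φ1=0.1680909, φ2=-0.5674257, Δφ=-0.7355167, Δλ=-0.9182491 rad; a=sin²(Δφ/2)+cosφ1·cosφ2·sin²(Δλ/2)=0.2925401786; c=2·atan2(√a, √(1-a))=1.142941844; dist=6371·c=7281.682 ≈ 7281.7 km; running total=7281.7 km
Leg 1 bearing: y=sinΔλ·cosφ2=-0.67002526, x=cosφ1·sinφ2-sinφ1·cosφ2·cosΔλ=-0.61555490; θ=atan2(y, x)=-132.5738° <0 so +360° → 227.4262° ≈ 227.4°
Leg 2: φ1=-0.5674257, φ2=-0.7690374, Δφ=-0.2016117, Δλ=-1.3098679 rad; a=sin²(Δφ/2)+cosφ1·cosφ2·sin²(Δλ/2)=0.2349489810; c=2·atan2(√a, √(1-a))=1.012075429; dist=6371·c=6447.933 ≈ 6447.9 km; running total=13729.6 km
Leg 2 bearing: y=sinΔλ·cosφ2=-0.69425708, x=cosφ1·sinφ2-sinφ1·cosφ2·cosΔλ=-0.48682536; θ=atan2(y, x)=-125.0388° <0 so +360° → 234.9612° ≈ 235.0°
Leg 3: φ1=-0.7690374, φ2=-0.2173947, Δφ=0.5516427, Δλ=0.1472430 rad; a=sin²(Δφ/2)+cosφ1·cosφ2·sin²(Δλ/2)=0.0779638843; c=2·atan2(√a, √(1-a))=0.565963694; dist=6371·c=3605.755 ≈ 3605.8 km; running total=17335.4 km
Leg 3 bearing: y=sinΔλ·cosφ2=0.14325829, x=cosφ1·sinφ2-sinφ1·cosφ2·cosΔλ=0.51673894; θ=atan2(y, x)=15.4953° ≈ 15.5°
Leg 4: φ1=-0.2173947, φ2=-1.0846453, Δφ=-0.8672506, Δλ=3.1107719 rad; a=sin²(Δφ/2)+cosφ1·cosφ2·sin²(Δλ/2)=0.6326579434; c=2·atan2(√a, √(1-a))=1.839327863; dist=6371·c=11718.358 ≈ 11718.4 km; running total=29053.8 km
Leg 4 bearing: y=sinΔλ·cosφ2=0.01439799, x=cosφ1·sinφ2-sinφ1·cosφ2·cosΔλ=-0.96405403; θ=atan2(y, x)=179.1444° ≈ 179.1°
Leg 5: φ1=-1.0846453, φ2=-1.3782481, Δφ=-0.2936028, Δλ=0.5769133 rad; a=sin²(Δφ/2)+cosφ1·cosφ2·sin²(Δλ/2)=0.0286316727; c=2·atan2(√a, √(1-a))=0.340054004; dist=6371·c=2166.484 ≈ 2166.5 km; running total=31220.3 km
Leg 5 bearing: y=sinΔλ·cosφ2=0.10437564, x=cosφ1·sinφ2-sinφ1·cosφ2·cosΔλ=-0.31678593; θ=atan2(y, x)=161.7638° ≈ 161.8°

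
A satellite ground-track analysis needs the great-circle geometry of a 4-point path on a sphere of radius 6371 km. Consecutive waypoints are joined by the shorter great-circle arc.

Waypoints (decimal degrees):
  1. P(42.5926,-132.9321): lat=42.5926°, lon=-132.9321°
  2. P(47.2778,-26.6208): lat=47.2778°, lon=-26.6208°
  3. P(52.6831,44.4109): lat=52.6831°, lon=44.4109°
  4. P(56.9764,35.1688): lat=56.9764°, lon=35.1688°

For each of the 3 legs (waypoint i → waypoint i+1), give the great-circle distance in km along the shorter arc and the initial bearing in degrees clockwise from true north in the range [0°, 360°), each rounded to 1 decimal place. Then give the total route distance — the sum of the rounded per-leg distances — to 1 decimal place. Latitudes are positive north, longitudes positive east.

Leg 1: φ1=0.7433811, φ2=0.8251533, Δφ=0.0817722, Δλ=1.8554822 rad; a=sin²(Δφ/2)+cosφ1·cosφ2·sin²(Δλ/2)=0.3215390575; c=2·atan2(√a, √(1-a))=1.205825669; dist=6371·c=7682.315 ≈ 7682.3 km; running total=7682.3 km
Leg 1 bearing: y=sinΔλ·cosφ2=0.65113693, x=cosφ1·sinφ2-sinφ1·cosφ2·cosΔλ=0.66979659; θ=atan2(y, x)=44.1907° ≈ 44.2°
Leg 2: φ1=0.8251533, φ2=0.9194936, Δφ=0.0943403, Δλ=1.2397370 rad; a=sin²(Δφ/2)+cosφ1·cosφ2·sin²(Δλ/2)=0.1410240211; c=2·atan2(√a, √(1-a))=0.769940687; dist=6371·c=4905.292 ≈ 4905.3 km; running total=12587.6 km
Leg 2 bearing: y=sinΔλ·cosφ2=0.57330422, x=cosφ1·sinφ2-sinφ1·cosφ2·cosΔλ=0.39480027; θ=atan2(y, x)=55.4471° ≈ 55.4°
Leg 3: φ1=0.9194936, φ2=0.9944258, Δφ=0.0749322, Δλ=-0.1613051 rad; a=sin²(Δφ/2)+cosφ1·cosφ2·sin²(Δλ/2)=0.0035474770; c=2·atan2(√a, √(1-a))=0.119191943; dist=6371·c=759.372 ≈ 759.4 km; running total=13347.0 km
Leg 3 bearing: y=sinΔλ·cosφ2=-0.08752803, x=cosφ1·sinφ2-sinφ1·cosφ2·cosΔλ=0.08048859; θ=atan2(y, x)=-47.3991° <0 so +360° → 312.6009° ≈ 312.6°

Leg 1: dist=7682.3 km, bearing=44.2°
Leg 2: dist=4905.3 km, bearing=55.4°
Leg 3: dist=759.4 km, bearing=312.6°
Total: 13347.0 km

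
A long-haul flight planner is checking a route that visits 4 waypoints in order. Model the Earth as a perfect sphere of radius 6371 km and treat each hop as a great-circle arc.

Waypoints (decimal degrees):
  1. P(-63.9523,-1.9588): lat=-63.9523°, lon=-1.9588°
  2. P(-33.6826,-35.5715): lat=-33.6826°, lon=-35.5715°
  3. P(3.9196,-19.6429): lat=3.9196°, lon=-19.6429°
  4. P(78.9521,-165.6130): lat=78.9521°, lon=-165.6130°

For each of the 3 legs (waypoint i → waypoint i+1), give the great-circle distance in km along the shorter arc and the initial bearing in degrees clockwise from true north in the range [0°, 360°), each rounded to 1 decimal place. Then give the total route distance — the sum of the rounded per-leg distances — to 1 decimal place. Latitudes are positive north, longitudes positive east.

Leg 1: φ1=-1.1161782, φ2=-0.5878723, Δφ=0.5283059, Δλ=-0.5866523 rad; a=sin²(Δφ/2)+cosφ1·cosφ2·sin²(Δλ/2)=0.0987166709; c=2·atan2(√a, √(1-a))=0.639211062; dist=6371·c=4072.414 ≈ 4072.4 km; running total=4072.4 km
Leg 1 bearing: y=sinΔλ·cosφ2=-0.46064322, x=cosφ1·sinφ2-sinφ1·cosφ2·cosΔλ=0.37907068; θ=atan2(y, x)=-50.5485° <0 so +360° → 309.4515° ≈ 309.5°
Leg 2: φ1=-0.5878723, φ2=0.0684099, Δφ=0.6562822, Δλ=0.2780065 rad; a=sin²(Δφ/2)+cosφ1·cosφ2·sin²(Δλ/2)=0.1198044332; c=2·atan2(√a, √(1-a))=0.706881184; dist=6371·c=4503.540 ≈ 4503.5 km; running total=8575.9 km
Leg 2 bearing: y=sinΔλ·cosφ2=0.27379733, x=cosφ1·sinφ2-sinφ1·cosφ2·cosΔλ=0.58893153; θ=atan2(y, x)=24.9340° ≈ 24.9°
Leg 3: φ1=0.0684099, φ2=1.3779741, Δφ=1.3095642, Δλ=-2.5476589 rad; a=sin²(Δφ/2)+cosφ1·cosφ2·sin²(Δλ/2)=0.5456754815; c=2·atan2(√a, √(1-a))=1.662274823; dist=6371·c=10590.353 ≈ 10590.4 km; running total=19166.3 km
Leg 3 bearing: y=sinΔλ·cosφ2=-0.10724079, x=cosφ1·sinφ2-sinφ1·cosφ2·cosΔλ=0.99002748; θ=atan2(y, x)=-6.1822° <0 so +360° → 353.8178° ≈ 353.8°

Leg 1: dist=4072.4 km, bearing=309.5°
Leg 2: dist=4503.5 km, bearing=24.9°
Leg 3: dist=10590.4 km, bearing=353.8°
Total: 19166.3 km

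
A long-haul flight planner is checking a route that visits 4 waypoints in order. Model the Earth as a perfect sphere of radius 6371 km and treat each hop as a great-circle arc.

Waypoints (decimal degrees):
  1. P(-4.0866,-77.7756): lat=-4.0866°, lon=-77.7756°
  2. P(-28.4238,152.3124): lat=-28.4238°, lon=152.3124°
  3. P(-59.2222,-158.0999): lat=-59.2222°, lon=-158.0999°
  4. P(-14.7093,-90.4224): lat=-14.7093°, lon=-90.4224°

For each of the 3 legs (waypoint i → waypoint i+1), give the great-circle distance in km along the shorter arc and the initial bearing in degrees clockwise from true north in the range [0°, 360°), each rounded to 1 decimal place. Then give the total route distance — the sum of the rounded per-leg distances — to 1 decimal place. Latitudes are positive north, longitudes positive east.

Leg 1: φ1=-0.0713246, φ2=-0.4960889, Δφ=-0.4247643, Δλ=4.0157932 rad; a=sin²(Δφ/2)+cosφ1·cosφ2·sin²(Δλ/2)=0.7644545556; c=2·atan2(√a, √(1-a))=2.128110980; dist=6371·c=13558.195 ≈ 13558.2 km; running total=13558.2 km
Leg 1 bearing: y=sinΔλ·cosφ2=-0.67456594, x=cosφ1·sinφ2-sinφ1·cosφ2·cosΔλ=-0.51499121; θ=atan2(y, x)=-127.3596° <0 so +360° → 232.6404° ≈ 232.6°
Leg 2: φ1=-0.4960889, φ2=-1.0336224, Δφ=-0.5375335, Δλ=-5.4177167 rad; a=sin²(Δφ/2)+cosφ1·cosφ2·sin²(Δλ/2)=0.1496533373; c=2·atan2(√a, √(1-a))=0.794427518; dist=6371·c=5061.298 ≈ 5061.3 km; running total=18619.5 km
Leg 2 bearing: y=sinΔλ·cosφ2=0.38961557, x=cosφ1·sinφ2-sinφ1·cosφ2·cosΔλ=-0.59768601; θ=atan2(y, x)=146.9007° ≈ 146.9°
Leg 3: φ1=-1.0336224, φ2=-0.2567257, Δφ=0.7768967, Δλ=1.1811952 rad; a=sin²(Δφ/2)+cosφ1·cosφ2·sin²(Δλ/2)=0.2969296147; c=2·atan2(√a, √(1-a))=1.152569475; dist=6371·c=7343.020 ≈ 7343.0 km; running total=25962.5 km
Leg 3 bearing: y=sinΔλ·cosφ2=0.89474321, x=cosφ1·sinφ2-sinφ1·cosφ2·cosΔλ=0.18569940; θ=atan2(y, x)=78.2750° ≈ 78.3°

Leg 1: dist=13558.2 km, bearing=232.6°
Leg 2: dist=5061.3 km, bearing=146.9°
Leg 3: dist=7343.0 km, bearing=78.3°
Total: 25962.5 km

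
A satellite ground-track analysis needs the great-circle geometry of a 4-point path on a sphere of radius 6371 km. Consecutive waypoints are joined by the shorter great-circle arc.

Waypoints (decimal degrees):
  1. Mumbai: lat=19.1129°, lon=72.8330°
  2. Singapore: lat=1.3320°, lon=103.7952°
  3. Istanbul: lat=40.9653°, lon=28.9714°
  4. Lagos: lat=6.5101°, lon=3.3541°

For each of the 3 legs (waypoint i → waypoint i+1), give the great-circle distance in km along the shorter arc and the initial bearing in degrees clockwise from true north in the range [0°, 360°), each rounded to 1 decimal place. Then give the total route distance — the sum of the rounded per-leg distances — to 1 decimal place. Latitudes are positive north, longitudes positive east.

Leg 1: φ1=0.3335830, φ2=0.0232478, Δφ=-0.3103352, Δλ=0.5403923 rad; a=sin²(Δφ/2)+cosφ1·cosφ2·sin²(Δλ/2)=0.0911852844; c=2·atan2(√a, √(1-a))=0.613514823; dist=6371·c=3908.703 ≈ 3908.7 km; running total=3908.7 km
Leg 1 bearing: y=sinΔλ·cosφ2=0.51433344, x=cosφ1·sinφ2-sinφ1·cosφ2·cosΔλ=-0.25873389; θ=atan2(y, x)=116.7045° ≈ 116.7°
Leg 2: φ1=0.0232478, φ2=0.7149794, Δφ=0.6917316, Δλ=-1.3059217 rad; a=sin²(Δφ/2)+cosφ1·cosφ2·sin²(Δλ/2)=0.3935676904; c=2·atan2(√a, √(1-a))=1.356290487; dist=6371·c=8640.927 ≈ 8640.9 km; running total=12549.6 km
Leg 2 bearing: y=sinΔλ·cosφ2=-0.72877266, x=cosφ1·sinφ2-sinφ1·cosφ2·cosΔλ=0.65082951; θ=atan2(y, x)=-48.2336° <0 so +360° → 311.7664° ≈ 311.8°
Leg 3: φ1=0.7149794, φ2=0.1136227, Δφ=-0.6013567, Δλ=-0.4471062 rad; a=sin²(Δφ/2)+cosφ1·cosφ2·sin²(Δλ/2)=0.1245890208; c=2·atan2(√a, √(1-a))=0.721490686; dist=6371·c=4596.617 ≈ 4596.6 km; running total=17146.2 km
Leg 3 bearing: y=sinΔλ·cosφ2=-0.42957014, x=cosφ1·sinφ2-sinφ1·cosφ2·cosΔλ=-0.50173288; θ=atan2(y, x)=-139.4308° <0 so +360° → 220.5692° ≈ 220.6°

Leg 1: dist=3908.7 km, bearing=116.7°
Leg 2: dist=8640.9 km, bearing=311.8°
Leg 3: dist=4596.6 km, bearing=220.6°
Total: 17146.2 km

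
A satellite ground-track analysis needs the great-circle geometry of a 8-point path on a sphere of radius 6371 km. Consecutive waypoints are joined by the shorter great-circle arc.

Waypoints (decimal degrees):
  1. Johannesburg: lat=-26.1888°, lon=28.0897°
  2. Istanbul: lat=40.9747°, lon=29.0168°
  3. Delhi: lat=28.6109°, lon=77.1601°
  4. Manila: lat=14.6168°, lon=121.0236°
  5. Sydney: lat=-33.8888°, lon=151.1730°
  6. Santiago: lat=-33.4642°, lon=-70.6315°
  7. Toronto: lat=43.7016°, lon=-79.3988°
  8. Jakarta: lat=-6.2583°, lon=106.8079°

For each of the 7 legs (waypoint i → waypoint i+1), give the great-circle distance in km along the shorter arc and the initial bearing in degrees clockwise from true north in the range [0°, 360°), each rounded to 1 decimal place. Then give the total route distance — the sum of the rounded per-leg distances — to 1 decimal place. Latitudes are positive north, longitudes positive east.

Leg 1: φ1=-0.4570808, φ2=0.7151434, Δφ=1.1722242, Δλ=0.0161809 rad; a=sin²(Δφ/2)+cosφ1·cosφ2·sin²(Δλ/2)=0.3059929568; c=2·atan2(√a, √(1-a))=1.172320443; dist=6371·c=7468.854 ≈ 7468.9 km; running total=7468.9 km
Leg 1 bearing: y=sinΔλ·cosφ2=0.01221607, x=cosφ1·sinφ2-sinφ1·cosφ2·cosΔλ=0.92157248; θ=atan2(y, x)=0.7595° ≈ 0.8°
Leg 2: φ1=0.7151434, φ2=0.4993544, Δφ=-0.2157890, Δλ=0.8402591 rad; a=sin²(Δφ/2)+cosφ1·cosφ2·sin²(Δλ/2)=0.1218641655; c=2·atan2(√a, √(1-a))=0.713200703; dist=6371·c=4543.802 ≈ 4543.8 km; running total=12012.7 km
Leg 2 bearing: y=sinΔλ·cosφ2=0.65386796, x=cosφ1·sinφ2-sinφ1·cosφ2·cosΔλ=-0.02258002; θ=atan2(y, x)=91.9778° ≈ 92.0°
Leg 3: φ1=0.4993544, φ2=0.2551113, Δφ=-0.2442431, Δλ=0.7655625 rad; a=sin²(Δφ/2)+cosφ1·cosφ2·sin²(Δλ/2)=0.1333451231; c=2·atan2(√a, √(1-a))=0.747619032; dist=6371·c=4763.081 ≈ 4763.1 km; running total=16775.8 km
Leg 3 bearing: y=sinΔλ·cosφ2=0.67051573, x=cosφ1·sinφ2-sinφ1·cosφ2·cosΔλ=-0.11254095; θ=atan2(y, x)=99.5279° ≈ 99.5°
Leg 4: φ1=0.2551113, φ2=-0.5914711, Δφ=-0.8465824, Δλ=0.5262063 rad; a=sin²(Δφ/2)+cosφ1·cosφ2·sin²(Δλ/2)=0.2230592416; c=2·atan2(√a, √(1-a))=0.983777331; dist=6371·c=6267.645 ≈ 6267.6 km; running total=23043.4 km
Leg 4 bearing: y=sinΔλ·cosφ2=0.41693380, x=cosφ1·sinφ2-sinφ1·cosφ2·cosΔλ=-0.72068126; θ=atan2(y, x)=149.9494° ≈ 149.9°
Leg 5: φ1=-0.5914711, φ2=-0.5840605, Δφ=0.0074107, Δλ=-3.8712188 rad; a=sin²(Δφ/2)+cosφ1·cosφ2·sin²(Δλ/2)=0.6043775975; c=2·atan2(√a, √(1-a))=1.781098265; dist=6371·c=11347.377 ≈ 11347.4 km; running total=34390.8 km
Leg 5 bearing: y=sinΔλ·cosφ2=0.55609057, x=cosφ1·sinφ2-sinφ1·cosφ2·cosΔλ=-0.80447781; θ=atan2(y, x)=145.3461° ≈ 145.3°
Leg 6: φ1=-0.5840605, φ2=0.7627368, Δφ=1.3467973, Δλ=-0.1530183 rad; a=sin²(Δφ/2)+cosφ1·cosφ2·sin²(Δλ/2)=0.3924582176; c=2·atan2(√a, √(1-a))=1.354018930; dist=6371·c=8626.455 ≈ 8626.5 km; running total=43017.3 km
Leg 6 bearing: y=sinΔλ·cosφ2=-0.11019302, x=cosφ1·sinφ2-sinφ1·cosφ2·cosΔλ=0.97035898; θ=atan2(y, x)=-6.4787° <0 so +360° → 353.5213° ≈ 353.5°
Leg 7: φ1=0.7627368, φ2=-0.1092279, Δφ=-0.8719647, Δλ=3.2499200 rad; a=sin²(Δφ/2)+cosφ1·cosφ2·sin²(Δλ/2)=0.8948714771; c=2·atan2(√a, √(1-a))=2.481186186; dist=6371·c=15807.637 ≈ 15807.6 km; running total=58824.9 km
Leg 7 bearing: y=sinΔλ·cosφ2=-0.10747130, x=cosφ1·sinφ2-sinφ1·cosφ2·cosΔλ=0.60395032; θ=atan2(y, x)=-10.0900° <0 so +360° → 349.9100° ≈ 349.9°

Leg 1: dist=7468.9 km, bearing=0.8°
Leg 2: dist=4543.8 km, bearing=92.0°
Leg 3: dist=4763.1 km, bearing=99.5°
Leg 4: dist=6267.6 km, bearing=149.9°
Leg 5: dist=11347.4 km, bearing=145.3°
Leg 6: dist=8626.5 km, bearing=353.5°
Leg 7: dist=15807.6 km, bearing=349.9°
Total: 58824.9 km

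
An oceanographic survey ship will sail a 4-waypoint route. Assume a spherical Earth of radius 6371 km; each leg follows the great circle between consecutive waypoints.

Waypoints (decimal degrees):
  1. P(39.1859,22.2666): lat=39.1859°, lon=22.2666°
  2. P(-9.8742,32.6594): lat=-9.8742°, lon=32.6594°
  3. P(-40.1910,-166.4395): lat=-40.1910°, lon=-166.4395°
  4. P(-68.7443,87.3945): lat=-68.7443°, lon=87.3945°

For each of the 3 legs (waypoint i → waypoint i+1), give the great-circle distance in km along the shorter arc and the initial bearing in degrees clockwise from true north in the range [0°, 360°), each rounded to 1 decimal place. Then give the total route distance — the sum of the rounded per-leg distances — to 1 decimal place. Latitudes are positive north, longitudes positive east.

Leg 1: dist=5560.1 km, bearing=166.6°
Leg 2: dist=14111.2 km, bearing=161.8°
Leg 3: dist=6491.2 km, bearing=204.1°
Total: 26162.5 km

Leg 1: φ1=0.6839230, φ2=-0.1723373, Δφ=-0.8562603, Δλ=0.1813886 rad; a=sin²(Δφ/2)+cosφ1·cosφ2·sin²(Δλ/2)=0.1786303930; c=2·atan2(√a, √(1-a))=0.872727800; dist=6371·c=5560.149 ≈ 5560.1 km; running total=5560.1 km
Leg 1 bearing: y=sinΔλ·cosφ2=0.17772328, x=cosφ1·sinφ2-sinφ1·cosφ2·cosΔλ=-0.74518504; θ=atan2(y, x)=166.5858° ≈ 166.6°
Leg 2: φ1=-0.1723373, φ2=-0.7014653, Δφ=-0.5291280, Δλ=-3.4749313 rad; a=sin²(Δφ/2)+cosφ1·cosφ2·sin²(Δλ/2)=0.8002448830; c=2·atan2(√a, √(1-a))=2.214909784; dist=6371·c=14111.190 ≈ 14111.2 km; running total=19671.3 km
Leg 2 bearing: y=sinΔλ·cosφ2=0.24994705, x=cosφ1·sinφ2-sinφ1·cosφ2·cosΔλ=-0.75956469; θ=atan2(y, x)=161.7854° ≈ 161.8°
Leg 3: φ1=-0.7014653, φ2=-1.1998144, Δφ=-0.4983491, Δλ=4.4302391 rad; a=sin²(Δφ/2)+cosφ1·cosφ2·sin²(Δλ/2)=0.2378341973; c=2·atan2(√a, √(1-a))=1.018866352; dist=6371·c=6491.198 ≈ 6491.2 km; running total=26162.5 km
Leg 3 bearing: y=sinΔλ·cosφ2=-0.34819595, x=cosφ1·sinφ2-sinφ1·cosφ2·cosΔλ=-0.77706882; θ=atan2(y, x)=-155.8634° <0 so +360° → 204.1366° ≈ 204.1°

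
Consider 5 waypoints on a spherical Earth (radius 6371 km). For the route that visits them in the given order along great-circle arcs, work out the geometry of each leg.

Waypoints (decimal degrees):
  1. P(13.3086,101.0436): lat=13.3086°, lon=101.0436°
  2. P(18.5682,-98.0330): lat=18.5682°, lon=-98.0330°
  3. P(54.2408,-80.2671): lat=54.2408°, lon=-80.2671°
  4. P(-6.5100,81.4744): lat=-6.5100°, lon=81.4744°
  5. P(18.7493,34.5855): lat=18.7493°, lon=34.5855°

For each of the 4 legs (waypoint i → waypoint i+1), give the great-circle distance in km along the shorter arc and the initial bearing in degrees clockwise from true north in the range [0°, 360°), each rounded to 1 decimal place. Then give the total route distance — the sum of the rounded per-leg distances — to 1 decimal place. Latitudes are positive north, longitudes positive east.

Leg 1: φ1=0.2322789, φ2=0.3240762, Δφ=0.0917973, Δλ=-3.4745421 rad; a=sin²(Δφ/2)+cosφ1·cosφ2·sin²(Δλ/2)=0.8992624265; c=2·atan2(√a, √(1-a))=2.495636981; dist=6371·c=15899.703 ≈ 15899.7 km; running total=15899.7 km
Leg 1 bearing: y=sinΔλ·cosφ2=0.30981881, x=cosφ1·sinφ2-sinφ1·cosφ2·cosΔλ=0.51611081; θ=atan2(y, x)=30.9762° ≈ 31.0°
Leg 2: φ1=0.3240762, φ2=0.9466805, Δφ=0.6226043, Δλ=0.3100734 rad; a=sin²(Δφ/2)+cosφ1·cosφ2·sin²(Δλ/2)=0.1070276128; c=2·atan2(√a, √(1-a))=0.666573653; dist=6371·c=4246.741 ≈ 4246.7 km; running total=20146.4 km
Leg 2 bearing: y=sinΔλ·cosφ2=0.17831103, x=cosφ1·sinφ2-sinφ1·cosφ2·cosΔλ=0.59202702; θ=atan2(y, x)=16.7616° ≈ 16.8°
Leg 3: φ1=0.9466805, φ2=-0.1136209, Δφ=-1.0603015, Δλ=2.8229217 rad; a=sin²(Δφ/2)+cosφ1·cosφ2·sin²(Δλ/2)=0.8216912753; c=2·atan2(√a, √(1-a))=2.269704921; dist=6371·c=14460.290 ≈ 14460.3 km; running total=34606.7 km
Leg 3 bearing: y=sinΔλ·cosφ2=0.31128453, x=cosφ1·sinφ2-sinφ1·cosφ2·cosΔλ=0.69940034; θ=atan2(y, x)=23.9926° ≈ 24.0°
Leg 4: φ1=-0.1136209, φ2=0.3272370, Δφ=0.4408580, Δλ=-0.8183657 rad; a=sin²(Δφ/2)+cosφ1·cosφ2·sin²(Δλ/2)=0.1967330152; c=2·atan2(√a, √(1-a))=0.919102494; dist=6371·c=5855.602 ≈ 5855.6 km; running total=40462.3 km
Leg 4 bearing: y=sinΔλ·cosφ2=-0.69129017, x=cosφ1·sinφ2-sinφ1·cosφ2·cosΔλ=0.39272694; θ=atan2(y, x)=-60.3988° <0 so +360° → 299.6012° ≈ 299.6°

Leg 1: dist=15899.7 km, bearing=31.0°
Leg 2: dist=4246.7 km, bearing=16.8°
Leg 3: dist=14460.3 km, bearing=24.0°
Leg 4: dist=5855.6 km, bearing=299.6°
Total: 40462.3 km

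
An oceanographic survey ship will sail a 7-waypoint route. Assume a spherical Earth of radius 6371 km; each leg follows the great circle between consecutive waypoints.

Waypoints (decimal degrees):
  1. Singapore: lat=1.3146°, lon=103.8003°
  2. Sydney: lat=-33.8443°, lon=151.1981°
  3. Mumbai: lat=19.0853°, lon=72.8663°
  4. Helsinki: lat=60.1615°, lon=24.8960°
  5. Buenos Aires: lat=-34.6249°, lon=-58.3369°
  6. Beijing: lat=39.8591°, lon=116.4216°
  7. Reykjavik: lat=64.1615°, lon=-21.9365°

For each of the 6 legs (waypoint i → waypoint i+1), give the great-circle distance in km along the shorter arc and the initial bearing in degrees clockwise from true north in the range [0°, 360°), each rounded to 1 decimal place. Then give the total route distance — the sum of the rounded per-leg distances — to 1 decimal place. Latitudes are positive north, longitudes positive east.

Leg 1: φ1=0.0229441, φ2=-0.5906945, Δφ=-0.6136386, Δλ=0.8272477 rad; a=sin²(Δφ/2)+cosφ1·cosφ2·sin²(Δλ/2)=0.2253598520; c=2·atan2(√a, √(1-a))=0.989293596; dist=6371·c=6302.789 ≈ 6302.8 km; running total=6302.8 km
Leg 1 bearing: y=sinΔλ·cosφ2=0.61134687, x=cosφ1·sinφ2-sinφ1·cosφ2·cosΔλ=-0.56968953; θ=atan2(y, x)=132.9799° ≈ 133.0°
Leg 2: φ1=-0.5906945, φ2=0.3331013, Δφ=0.9237958, Δλ=-1.3671478 rad; a=sin²(Δφ/2)+cosφ1·cosφ2·sin²(Δλ/2)=0.5116818555; c=2·atan2(√a, √(1-a))=1.594162164; dist=6371·c=10156.407 ≈ 10156.4 km; running total=16459.2 km
Leg 2 bearing: y=sinΔλ·cosφ2=-0.92550393, x=cosφ1·sinφ2-sinφ1·cosφ2·cosΔλ=0.37801669; θ=atan2(y, x)=-67.7827° <0 so +360° → 292.2173° ≈ 292.2°
Leg 3: φ1=0.3331013, φ2=1.0500163, Δφ=0.7169149, Δλ=-0.8372397 rad; a=sin²(Δφ/2)+cosφ1·cosφ2·sin²(Δλ/2)=0.2007799181; c=2·atan2(√a, √(1-a))=0.929243591; dist=6371·c=5920.211 ≈ 5920.2 km; running total=22379.4 km
Leg 3 bearing: y=sinΔλ·cosφ2=-0.36958424, x=cosφ1·sinφ2-sinφ1·cosφ2·cosΔλ=0.71082829; θ=atan2(y, x)=-27.4715° <0 so +360° → 332.5285° ≈ 332.5°
Leg 4: φ1=1.0500163, φ2=-0.6043185, Δφ=-1.6543348, Δλ=-1.4526882 rad; a=sin²(Δφ/2)+cosφ1·cosφ2·sin²(Δλ/2)=0.7223152506; c=2·atan2(√a, √(1-a))=2.031558027; dist=6371·c=12943.056 ≈ 12943.1 km; running total=35322.5 km
Leg 4 bearing: y=sinΔλ·cosφ2=-0.81715672, x=cosφ1·sinφ2-sinφ1·cosφ2·cosΔλ=-0.36682232; θ=atan2(y, x)=-114.1754° <0 so +360° → 245.8246° ≈ 245.8°
Leg 5: φ1=-0.6043185, φ2=0.6956725, Δφ=1.2999910, Δλ=3.0501112 rad; a=sin²(Δφ/2)+cosφ1·cosφ2·sin²(Δλ/2)=0.9965943969; c=2·atan2(√a, √(1-a))=3.024811213; dist=6371·c=19271.072 ≈ 19271.1 km; running total=54593.6 km
Leg 5 bearing: y=sinΔλ·cosφ2=0.07012533, x=cosφ1·sinφ2-sinφ1·cosφ2·cosΔλ=0.09305084; θ=atan2(y, x)=37.0026° ≈ 37.0°
Leg 6: φ1=0.6956725, φ2=1.1198294, Δφ=0.4241569, Δλ=-2.4148044 rad; a=sin²(Δφ/2)+cosφ1·cosφ2·sin²(Δλ/2)=0.3365953405; c=2·atan2(√a, √(1-a))=1.237870790; dist=6371·c=7886.475 ≈ 7886.5 km; running total=62480.1 km
Leg 6 bearing: y=sinΔλ·cosφ2=-0.28960119, x=cosφ1·sinφ2-sinφ1·cosφ2·cosΔλ=0.89962593; θ=atan2(y, x)=-17.8440° <0 so +360° → 342.1560° ≈ 342.2°

Leg 1: dist=6302.8 km, bearing=133.0°
Leg 2: dist=10156.4 km, bearing=292.2°
Leg 3: dist=5920.2 km, bearing=332.5°
Leg 4: dist=12943.1 km, bearing=245.8°
Leg 5: dist=19271.1 km, bearing=37.0°
Leg 6: dist=7886.5 km, bearing=342.2°
Total: 62480.1 km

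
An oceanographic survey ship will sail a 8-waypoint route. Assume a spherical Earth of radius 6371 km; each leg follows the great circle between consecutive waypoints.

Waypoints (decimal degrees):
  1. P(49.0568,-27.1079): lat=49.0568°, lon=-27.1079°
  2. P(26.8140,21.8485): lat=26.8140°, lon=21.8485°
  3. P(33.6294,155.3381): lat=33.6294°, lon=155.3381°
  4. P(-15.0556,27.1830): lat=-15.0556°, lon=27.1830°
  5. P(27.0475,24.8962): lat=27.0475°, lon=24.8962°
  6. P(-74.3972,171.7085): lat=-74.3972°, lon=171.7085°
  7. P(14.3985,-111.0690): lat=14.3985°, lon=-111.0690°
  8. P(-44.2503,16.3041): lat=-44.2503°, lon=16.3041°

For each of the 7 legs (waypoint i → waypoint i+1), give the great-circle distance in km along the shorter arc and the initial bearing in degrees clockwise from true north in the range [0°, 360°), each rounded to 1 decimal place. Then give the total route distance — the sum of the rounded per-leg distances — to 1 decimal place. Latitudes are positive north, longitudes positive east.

Leg 1: dist=4842.6 km, bearing=102.3°
Leg 2: dist=11693.8 km, bearing=38.7°
Leg 3: dist=14437.1 km, bearing=278.5°
Leg 4: dist=4688.2 km, bearing=357.0°
Leg 5: dist=14419.3 km, bearing=169.0°
Leg 6: dist=11172.8 km, bearing=73.9°
Leg 7: dist=14064.8 km, bearing=134.9°
Total: 75318.6 km

Leg 1: φ1=0.8562027, φ2=0.4679926, Δφ=-0.3882101, Δλ=0.8544504 rad; a=sin²(Δφ/2)+cosφ1·cosφ2·sin²(Δλ/2)=0.1376147846; c=2·atan2(√a, √(1-a))=0.760095188; dist=6371·c=4842.566 ≈ 4842.6 km; running total=4842.6 km
Leg 1 bearing: y=sinΔλ·cosφ2=0.67311415, x=cosφ1·sinφ2-sinφ1·cosφ2·cosΔλ=-0.14705497; θ=atan2(y, x)=102.3238° ≈ 102.3°
Leg 2: φ1=0.4679926, φ2=0.5869438, Δφ=0.1189512, Δλ=2.3298330 rad; a=sin²(Δφ/2)+cosφ1·cosφ2·sin²(Δλ/2)=0.6307994652; c=2·atan2(√a, √(1-a))=1.835474778; dist=6371·c=11693.810 ≈ 11693.8 km; running total=16536.4 km
Leg 2 bearing: y=sinΔλ·cosφ2=0.60407769, x=cosφ1·sinφ2-sinφ1·cosφ2·cosΔλ=0.75276566; θ=atan2(y, x)=38.7463° ≈ 38.7°
Leg 3: φ1=0.5869438, φ2=-0.2627698, Δφ=-0.8497135, Δλ=-2.2367284 rad; a=sin²(Δφ/2)+cosφ1·cosφ2·sin²(Δλ/2)=0.8202988645; c=2·atan2(√a, √(1-a))=2.266072758; dist=6371·c=14437.1495 ≈ 14437.1 km; running total=30973.5 km
Leg 3 bearing: y=sinΔλ·cosφ2=-0.75934949, x=cosφ1·sinφ2-sinφ1·cosφ2·cosΔλ=0.11411795; θ=atan2(y, x)=-81.4533° <0 so +360° → 278.5467° ≈ 278.5°
Leg 4: φ1=-0.2627698, φ2=0.4720679, Δφ=0.7348377, Δλ=-0.0399122 rad; a=sin²(Δφ/2)+cosφ1·cosφ2·sin²(Δλ/2)=0.1293726859; c=2·atan2(√a, √(1-a))=0.735858728; dist=6371·c=4688.156 ≈ 4688.2 km; running total=35661.7 km
Leg 4 bearing: y=sinΔλ·cosφ2=-0.03553755, x=cosφ1·sinφ2-sinφ1·cosφ2·cosΔλ=0.67028252; θ=atan2(y, x)=-3.0349° <0 so +360° → 356.9651° ≈ 357.0°
Leg 5: φ1=0.4720679, φ2=-1.2984761, Δφ=-1.7705440, Δλ=2.5623580 rad; a=sin²(Δφ/2)+cosφ1·cosφ2·sin²(Δλ/2)=0.8192234921; c=2·atan2(√a, √(1-a))=2.263275120; dist=6371·c=14419.326 ≈ 14419.3 km; running total=50081.0 km
Leg 5 bearing: y=sinΔλ·cosφ2=0.14722806, x=cosφ1·sinφ2-sinφ1·cosφ2·cosΔλ=-0.75545307; θ=atan2(y, x)=168.9720° ≈ 169.0°
Leg 6: φ1=-1.2984761, φ2=0.2513012, Δφ=1.5497773, Δλ=-4.9353984 rad; a=sin²(Δφ/2)+cosφ1·cosφ2·sin²(Δλ/2)=0.5909416862; c=2·atan2(√a, √(1-a))=1.753697760; dist=6371·c=11172.808 ≈ 11172.8 km; running total=61253.8 km
Leg 6 bearing: y=sinΔλ·cosφ2=0.94460379, x=cosφ1·sinφ2-sinφ1·cosφ2·cosΔλ=0.27320710; θ=atan2(y, x)=73.8686° ≈ 73.9°
Leg 7: φ1=0.2513012, φ2=-0.7723134, Δφ=-1.0236147, Δλ=2.2230800 rad; a=sin²(Δφ/2)+cosφ1·cosφ2·sin²(Δλ/2)=0.7973273405; c=2·atan2(√a, √(1-a))=2.207632396; dist=6371·c=14064.826 ≈ 14064.8 km; running total=75318.6 km
Leg 7 bearing: y=sinΔλ·cosφ2=0.56924203, x=cosφ1·sinφ2-sinφ1·cosφ2·cosΔλ=-0.56775815; θ=atan2(y, x)=134.9252° ≈ 134.9°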